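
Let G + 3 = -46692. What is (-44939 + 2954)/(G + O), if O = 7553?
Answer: 41985/39142 ≈ 1.0726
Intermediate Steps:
G = -46695 (G = -3 - 46692 = -46695)
(-44939 + 2954)/(G + O) = (-44939 + 2954)/(-46695 + 7553) = -41985/(-39142) = -41985*(-1/39142) = 41985/39142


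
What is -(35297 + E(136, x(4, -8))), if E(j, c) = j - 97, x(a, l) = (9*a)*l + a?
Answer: -35336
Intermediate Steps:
x(a, l) = a + 9*a*l (x(a, l) = 9*a*l + a = a + 9*a*l)
E(j, c) = -97 + j
-(35297 + E(136, x(4, -8))) = -(35297 + (-97 + 136)) = -(35297 + 39) = -1*35336 = -35336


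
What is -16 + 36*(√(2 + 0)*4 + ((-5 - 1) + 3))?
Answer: -124 + 144*√2 ≈ 79.647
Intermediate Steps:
-16 + 36*(√(2 + 0)*4 + ((-5 - 1) + 3)) = -16 + 36*(√2*4 + (-6 + 3)) = -16 + 36*(4*√2 - 3) = -16 + 36*(-3 + 4*√2) = -16 + (-108 + 144*√2) = -124 + 144*√2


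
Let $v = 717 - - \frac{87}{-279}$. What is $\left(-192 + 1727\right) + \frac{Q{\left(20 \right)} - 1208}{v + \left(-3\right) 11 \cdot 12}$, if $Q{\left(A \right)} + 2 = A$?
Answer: $\frac{22834585}{14912} \approx 1531.3$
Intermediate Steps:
$Q{\left(A \right)} = -2 + A$
$v = \frac{66652}{93}$ ($v = 717 - \left(-87\right) \left(- \frac{1}{279}\right) = 717 - \frac{29}{93} = \frac{66652}{93} \approx 716.69$)
$\left(-192 + 1727\right) + \frac{Q{\left(20 \right)} - 1208}{v + \left(-3\right) 11 \cdot 12} = \left(-192 + 1727\right) + \frac{\left(-2 + 20\right) - 1208}{\frac{66652}{93} + \left(-3\right) 11 \cdot 12} = 1535 + \frac{18 - 1208}{\frac{66652}{93} - 396} = 1535 - \frac{1190}{\frac{66652}{93} - 396} = 1535 - \frac{1190}{\frac{29824}{93}} = 1535 - \frac{55335}{14912} = \frac{22834585}{14912}$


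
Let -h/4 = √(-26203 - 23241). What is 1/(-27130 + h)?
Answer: I/(2*(-13565*I + 4*√12361)) ≈ -3.682e-5 + 1.2071e-6*I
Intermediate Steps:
h = -8*I*√12361 (h = -4*√(-26203 - 23241) = -8*I*√12361 ≈ -889.44*I)
1/(-27130 + h) = 1/(-27130 - 8*I*√12361)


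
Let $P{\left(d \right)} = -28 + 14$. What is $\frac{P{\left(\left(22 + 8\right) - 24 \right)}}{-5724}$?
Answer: $\frac{7}{2862} \approx 0.0024458$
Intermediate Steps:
$P{\left(d \right)} = -14$
$\frac{P{\left(\left(22 + 8\right) - 24 \right)}}{-5724} = - \frac{14}{-5724} = \left(-14\right) \left(- \frac{1}{5724}\right) = \frac{7}{2862}$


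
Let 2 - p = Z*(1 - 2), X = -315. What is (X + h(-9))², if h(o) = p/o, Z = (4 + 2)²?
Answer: 8254129/81 ≈ 1.0190e+5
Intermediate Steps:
Z = 36 (Z = 6² = 36)
p = 38 (p = 2 - 36*(1 - 2) = 2 - 36*(-1) = 2 - 1*(-36) = 2 + 36 = 38)
h(o) = 38/o
(X + h(-9))² = (-315 + 38/(-9))² = (-315 + 38*(-⅑))² = (-315 - 38/9)² = (-2873/9)² = 8254129/81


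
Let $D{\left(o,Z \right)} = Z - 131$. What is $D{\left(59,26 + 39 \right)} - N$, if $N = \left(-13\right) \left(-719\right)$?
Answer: $-9413$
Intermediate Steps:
$D{\left(o,Z \right)} = -131 + Z$
$N = 9347$
$D{\left(59,26 + 39 \right)} - N = \left(-131 + \left(26 + 39\right)\right) - 9347 = \left(-131 + 65\right) - 9347 = -66 - 9347 = -9413$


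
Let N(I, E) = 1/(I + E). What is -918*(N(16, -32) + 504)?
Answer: -3700917/8 ≈ -4.6261e+5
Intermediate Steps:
N(I, E) = 1/(E + I)
-918*(N(16, -32) + 504) = -918*(1/(-32 + 16) + 504) = -918*(1/(-16) + 504) = -918*(-1/16 + 504) = -918*8063/16 = -3700917/8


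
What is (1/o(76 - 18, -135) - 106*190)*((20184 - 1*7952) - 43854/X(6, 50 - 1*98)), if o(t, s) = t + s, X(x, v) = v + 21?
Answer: -21487966154/77 ≈ -2.7906e+8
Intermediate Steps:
X(x, v) = 21 + v
o(t, s) = s + t
(1/o(76 - 18, -135) - 106*190)*((20184 - 1*7952) - 43854/X(6, 50 - 1*98)) = (1/(-135 + (76 - 18)) - 106*190)*((20184 - 1*7952) - 43854/(21 + (50 - 1*98))) = (1/(-135 + 58) - 20140)*((20184 - 7952) - 43854/(21 + (50 - 98))) = (1/(-77) - 20140)*(12232 - 43854/(21 - 48)) = (-1/77 - 20140)*(12232 - 43854/(-27)) = -1550781*(12232 - 43854*(-1/27))/77 = -1550781*(12232 + 14618/9)/77 = -1550781/77*124706/9 = -21487966154/77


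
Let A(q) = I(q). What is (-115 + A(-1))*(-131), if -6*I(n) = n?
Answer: 90259/6 ≈ 15043.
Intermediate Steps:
I(n) = -n/6
A(q) = -q/6
(-115 + A(-1))*(-131) = (-115 - 1/6*(-1))*(-131) = (-115 + 1/6)*(-131) = -689/6*(-131) = 90259/6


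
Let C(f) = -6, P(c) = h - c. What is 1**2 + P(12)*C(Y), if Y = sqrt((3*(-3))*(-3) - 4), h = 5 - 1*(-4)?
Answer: 19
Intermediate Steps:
h = 9 (h = 5 + 4 = 9)
P(c) = 9 - c
Y = sqrt(23) (Y = sqrt(-9*(-3) - 4) = sqrt(27 - 4) = sqrt(23) ≈ 4.7958)
1**2 + P(12)*C(Y) = 1**2 + (9 - 1*12)*(-6) = 1 + (9 - 12)*(-6) = 1 - 3*(-6) = 1 + 18 = 19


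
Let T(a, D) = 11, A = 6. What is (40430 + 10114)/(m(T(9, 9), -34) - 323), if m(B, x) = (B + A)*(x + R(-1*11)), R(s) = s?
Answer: -3159/68 ≈ -46.456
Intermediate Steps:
m(B, x) = (-11 + x)*(6 + B) (m(B, x) = (B + 6)*(x - 1*11) = (6 + B)*(x - 11) = (6 + B)*(-11 + x) = (-11 + x)*(6 + B))
(40430 + 10114)/(m(T(9, 9), -34) - 323) = (40430 + 10114)/((-66 - 11*11 + 6*(-34) + 11*(-34)) - 323) = 50544/((-66 - 121 - 204 - 374) - 323) = 50544/(-765 - 323) = 50544/(-1088) = 50544*(-1/1088) = -3159/68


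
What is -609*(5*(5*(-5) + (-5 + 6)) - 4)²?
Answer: -9363984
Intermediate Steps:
-609*(5*(5*(-5) + (-5 + 6)) - 4)² = -609*(5*(-25 + 1) - 4)² = -609*(5*(-24) - 4)² = -609*(-120 - 4)² = -609*(-124)² = -609*15376 = -9363984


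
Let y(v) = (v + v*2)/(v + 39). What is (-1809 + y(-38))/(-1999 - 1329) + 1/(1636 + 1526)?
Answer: 3041927/5261568 ≈ 0.57814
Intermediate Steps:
y(v) = 3*v/(39 + v) (y(v) = (v + 2*v)/(39 + v) = (3*v)/(39 + v) = 3*v/(39 + v))
(-1809 + y(-38))/(-1999 - 1329) + 1/(1636 + 1526) = (-1809 + 3*(-38)/(39 - 38))/(-1999 - 1329) + 1/(1636 + 1526) = (-1809 + 3*(-38)/1)/(-3328) + 1/3162 = (-1809 + 3*(-38)*1)*(-1/3328) + 1/3162 = (-1809 - 114)*(-1/3328) + 1/3162 = -1923*(-1/3328) + 1/3162 = 1923/3328 + 1/3162 = 3041927/5261568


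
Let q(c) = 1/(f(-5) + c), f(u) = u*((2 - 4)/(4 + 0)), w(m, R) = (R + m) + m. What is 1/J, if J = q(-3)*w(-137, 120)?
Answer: 1/308 ≈ 0.0032468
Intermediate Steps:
w(m, R) = R + 2*m
f(u) = -u/2 (f(u) = u*(-2/4) = u*(-2*1/4) = u*(-1/2) = -u/2)
q(c) = 1/(5/2 + c) (q(c) = 1/(-1/2*(-5) + c) = 1/(5/2 + c))
J = 308 (J = (2/(5 + 2*(-3)))*(120 + 2*(-137)) = (2/(5 - 6))*(120 - 274) = (2/(-1))*(-154) = (2*(-1))*(-154) = -2*(-154) = 308)
1/J = 1/308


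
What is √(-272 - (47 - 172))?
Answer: 7*I*√3 ≈ 12.124*I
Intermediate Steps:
√(-272 - (47 - 172)) = √(-272 - 1*(-125)) = √(-272 + 125) = √(-147) = 7*I*√3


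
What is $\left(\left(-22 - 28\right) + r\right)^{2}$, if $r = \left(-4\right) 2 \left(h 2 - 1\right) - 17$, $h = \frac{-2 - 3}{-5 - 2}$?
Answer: $\frac{243049}{49} \approx 4960.2$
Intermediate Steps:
$h = \frac{5}{7}$ ($h = - \frac{5}{-7} = \left(-5\right) \left(- \frac{1}{7}\right) = \frac{5}{7} \approx 0.71429$)
$r = - \frac{143}{7}$ ($r = \left(-4\right) 2 \left(\frac{5}{7} \cdot 2 - 1\right) - 17 = - 8 \left(\frac{10}{7} - 1\right) - 17 = \left(-8\right) \frac{3}{7} - 17 = - \frac{24}{7} - 17 = - \frac{143}{7} \approx -20.429$)
$\left(\left(-22 - 28\right) + r\right)^{2} = \left(\left(-22 - 28\right) - \frac{143}{7}\right)^{2} = \left(-50 - \frac{143}{7}\right)^{2} = \left(- \frac{493}{7}\right)^{2} = \frac{243049}{49}$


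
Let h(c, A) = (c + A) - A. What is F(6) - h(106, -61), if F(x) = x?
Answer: -100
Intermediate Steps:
h(c, A) = c (h(c, A) = (A + c) - A = c)
F(6) - h(106, -61) = 6 - 1*106 = 6 - 106 = -100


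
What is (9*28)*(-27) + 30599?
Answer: 23795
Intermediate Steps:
(9*28)*(-27) + 30599 = 252*(-27) + 30599 = -6804 + 30599 = 23795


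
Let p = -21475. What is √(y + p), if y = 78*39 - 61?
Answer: I*√18494 ≈ 135.99*I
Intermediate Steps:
y = 2981 (y = 3042 - 61 = 2981)
√(y + p) = √(2981 - 21475) = √(-18494) = I*√18494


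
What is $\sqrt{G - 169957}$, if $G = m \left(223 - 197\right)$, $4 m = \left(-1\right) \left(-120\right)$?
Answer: $i \sqrt{169177} \approx 411.31 i$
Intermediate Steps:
$m = 30$ ($m = \frac{\left(-1\right) \left(-120\right)}{4} = \frac{1}{4} \cdot 120 = 30$)
$G = 780$ ($G = 30 \left(223 - 197\right) = 30 \cdot 26 = 780$)
$\sqrt{G - 169957} = \sqrt{780 - 169957} = \sqrt{-169177} = i \sqrt{169177}$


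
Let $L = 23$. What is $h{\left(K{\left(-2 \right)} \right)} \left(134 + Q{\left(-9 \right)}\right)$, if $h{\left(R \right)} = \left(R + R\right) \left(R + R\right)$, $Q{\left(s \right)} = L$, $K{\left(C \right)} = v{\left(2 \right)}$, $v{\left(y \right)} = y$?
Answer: $2512$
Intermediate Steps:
$K{\left(C \right)} = 2$
$Q{\left(s \right)} = 23$
$h{\left(R \right)} = 4 R^{2}$ ($h{\left(R \right)} = 2 R 2 R = 4 R^{2}$)
$h{\left(K{\left(-2 \right)} \right)} \left(134 + Q{\left(-9 \right)}\right) = 4 \cdot 2^{2} \left(134 + 23\right) = 4 \cdot 4 \cdot 157 = 16 \cdot 157 = 2512$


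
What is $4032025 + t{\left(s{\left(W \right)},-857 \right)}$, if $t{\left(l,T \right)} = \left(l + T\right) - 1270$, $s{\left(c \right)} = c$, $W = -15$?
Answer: $4029883$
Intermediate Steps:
$t{\left(l,T \right)} = -1270 + T + l$ ($t{\left(l,T \right)} = \left(T + l\right) - 1270 = -1270 + T + l$)
$4032025 + t{\left(s{\left(W \right)},-857 \right)} = 4032025 - 2142 = 4029883$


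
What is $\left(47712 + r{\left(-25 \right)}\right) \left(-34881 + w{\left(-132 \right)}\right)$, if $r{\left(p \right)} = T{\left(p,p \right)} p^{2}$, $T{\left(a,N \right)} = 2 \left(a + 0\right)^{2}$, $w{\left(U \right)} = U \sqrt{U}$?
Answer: $-28915023522 - 218845968 i \sqrt{33} \approx -2.8915 \cdot 10^{10} - 1.2572 \cdot 10^{9} i$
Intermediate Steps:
$w{\left(U \right)} = U^{\frac{3}{2}}$
$T{\left(a,N \right)} = 2 a^{2}$
$r{\left(p \right)} = 2 p^{4}$ ($r{\left(p \right)} = 2 p^{2} p^{2} = 2 p^{4}$)
$\left(47712 + r{\left(-25 \right)}\right) \left(-34881 + w{\left(-132 \right)}\right) = \left(47712 + 2 \left(-25\right)^{4}\right) \left(-34881 + \left(-132\right)^{\frac{3}{2}}\right) = \left(47712 + 2 \cdot 390625\right) \left(-34881 - 264 i \sqrt{33}\right) = \left(47712 + 781250\right) \left(-34881 - 264 i \sqrt{33}\right) = 828962 \left(-34881 - 264 i \sqrt{33}\right) = -28915023522 - 218845968 i \sqrt{33}$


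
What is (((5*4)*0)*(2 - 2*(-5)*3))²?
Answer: 0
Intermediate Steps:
(((5*4)*0)*(2 - 2*(-5)*3))² = ((20*0)*(2 + 10*3))² = (0*(2 + 30))² = (0*32)² = 0² = 0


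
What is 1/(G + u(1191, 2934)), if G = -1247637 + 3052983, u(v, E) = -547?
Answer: 1/1804799 ≈ 5.5408e-7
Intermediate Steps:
G = 1805346
1/(G + u(1191, 2934)) = 1/(1805346 - 547) = 1/1804799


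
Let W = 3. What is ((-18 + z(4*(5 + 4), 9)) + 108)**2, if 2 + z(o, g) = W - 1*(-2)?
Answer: 8649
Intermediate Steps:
z(o, g) = 3 (z(o, g) = -2 + (3 - 1*(-2)) = -2 + (3 + 2) = -2 + 5 = 3)
((-18 + z(4*(5 + 4), 9)) + 108)**2 = ((-18 + 3) + 108)**2 = (-15 + 108)**2 = 93**2 = 8649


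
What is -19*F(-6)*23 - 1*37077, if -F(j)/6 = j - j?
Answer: -37077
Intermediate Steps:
F(j) = 0 (F(j) = -6*(j - j) = -6*0 = 0)
-19*F(-6)*23 - 1*37077 = -19*0*23 - 1*37077 = 0*23 - 37077 = 0 - 37077 = -37077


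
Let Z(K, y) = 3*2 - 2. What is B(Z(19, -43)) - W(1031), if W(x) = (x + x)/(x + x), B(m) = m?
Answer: 3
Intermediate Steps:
Z(K, y) = 4 (Z(K, y) = 6 - 2 = 4)
W(x) = 1 (W(x) = (2*x)/((2*x)) = (2*x)*(1/(2*x)) = 1)
B(Z(19, -43)) - W(1031) = 4 - 1*1 = 4 - 1 = 3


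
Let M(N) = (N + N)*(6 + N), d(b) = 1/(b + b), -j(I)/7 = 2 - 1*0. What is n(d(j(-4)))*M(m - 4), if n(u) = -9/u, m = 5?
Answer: 3528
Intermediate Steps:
j(I) = -14 (j(I) = -7*(2 - 1*0) = -7*(2 + 0) = -7*2 = -14)
d(b) = 1/(2*b)
M(N) = 2*N*(6 + N) (M(N) = (2*N)*(6 + N) = 2*N*(6 + N))
n(d(j(-4)))*M(m - 4) = (-9/((1/2)/(-14)))*(2*(5 - 4)*(6 + (5 - 4))) = (-9/((1/2)*(-1/14)))*(2*1*(6 + 1)) = (-9/(-1/28))*(2*1*7) = -9*(-28)*14 = 252*14 = 3528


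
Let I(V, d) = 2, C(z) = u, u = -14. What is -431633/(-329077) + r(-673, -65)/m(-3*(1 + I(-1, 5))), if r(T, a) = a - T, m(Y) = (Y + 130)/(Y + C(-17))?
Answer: -4549585175/39818317 ≈ -114.26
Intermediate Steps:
C(z) = -14
m(Y) = (130 + Y)/(-14 + Y) (m(Y) = (Y + 130)/(Y - 14) = (130 + Y)/(-14 + Y))
-431633/(-329077) + r(-673, -65)/m(-3*(1 + I(-1, 5))) = -431633/(-329077) + (-65 - 1*(-673))/(((130 - 3*(1 + 2))/(-14 - 3*(1 + 2)))) = -431633*(-1/329077) + (-65 + 673)/(((130 - 3*3)/(-14 - 3*3))) = 431633/329077 + 608/(((130 - 9)/(-14 - 9))) = 431633/329077 + 608/((121/(-23))) = 431633/329077 + 608/((-1/23*121)) = 431633/329077 + 608/(-121/23) = 431633/329077 + 608*(-23/121) = 431633/329077 - 13984/121 = -4549585175/39818317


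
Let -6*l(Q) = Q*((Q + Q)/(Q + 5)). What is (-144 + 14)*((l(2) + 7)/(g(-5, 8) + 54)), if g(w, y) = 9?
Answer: -18590/1323 ≈ -14.051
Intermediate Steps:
l(Q) = -Q²/(3*(5 + Q)) (l(Q) = -Q*(Q + Q)/(Q + 5)/6 = -Q*(2*Q)/(5 + Q)/6 = -Q*2*Q/(5 + Q)/6 = -Q²/(3*(5 + Q)))
(-144 + 14)*((l(2) + 7)/(g(-5, 8) + 54)) = (-144 + 14)*((-1*2²/(15 + 3*2) + 7)/(9 + 54)) = -130*(-1*4/(15 + 6) + 7)/63 = -130*(-1*4/21 + 7)/63 = -130*(-1*4*1/21 + 7)/63 = -130*(-4/21 + 7)/63 = -18590/(21*63) = -130*143/1323 = -18590/1323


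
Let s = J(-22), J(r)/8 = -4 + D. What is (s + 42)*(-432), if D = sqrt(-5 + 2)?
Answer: -4320 - 3456*I*sqrt(3) ≈ -4320.0 - 5986.0*I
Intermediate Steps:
D = I*sqrt(3) (D = sqrt(-3) = I*sqrt(3) ≈ 1.732*I)
J(r) = -32 + 8*I*sqrt(3) (J(r) = 8*(-4 + I*sqrt(3)) = -32 + 8*I*sqrt(3))
s = -32 + 8*I*sqrt(3) ≈ -32.0 + 13.856*I
(s + 42)*(-432) = ((-32 + 8*I*sqrt(3)) + 42)*(-432) = (10 + 8*I*sqrt(3))*(-432) = -4320 - 3456*I*sqrt(3)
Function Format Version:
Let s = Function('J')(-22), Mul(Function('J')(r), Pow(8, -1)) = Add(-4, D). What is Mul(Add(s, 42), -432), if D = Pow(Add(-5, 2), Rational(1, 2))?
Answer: Add(-4320, Mul(-3456, I, Pow(3, Rational(1, 2)))) ≈ Add(-4320.0, Mul(-5986.0, I))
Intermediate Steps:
D = Mul(I, Pow(3, Rational(1, 2))) (D = Pow(-3, Rational(1, 2)) = Mul(I, Pow(3, Rational(1, 2))) ≈ Mul(1.7320, I))
Function('J')(r) = Add(-32, Mul(8, I, Pow(3, Rational(1, 2)))) (Function('J')(r) = Mul(8, Add(-4, Mul(I, Pow(3, Rational(1, 2))))) = Add(-32, Mul(8, I, Pow(3, Rational(1, 2)))))
s = Add(-32, Mul(8, I, Pow(3, Rational(1, 2)))) ≈ Add(-32.000, Mul(13.856, I))
Mul(Add(s, 42), -432) = Mul(Add(Add(-32, Mul(8, I, Pow(3, Rational(1, 2)))), 42), -432) = Mul(Add(10, Mul(8, I, Pow(3, Rational(1, 2)))), -432) = Add(-4320, Mul(-3456, I, Pow(3, Rational(1, 2))))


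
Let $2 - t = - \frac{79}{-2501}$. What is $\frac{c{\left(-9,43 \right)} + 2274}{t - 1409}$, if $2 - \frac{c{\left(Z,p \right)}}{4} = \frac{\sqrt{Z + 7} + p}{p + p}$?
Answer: $- \frac{2851140}{1759493} + \frac{2501 i \sqrt{2}}{75658199} \approx -1.6204 + 4.6749 \cdot 10^{-5} i$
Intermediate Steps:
$t = \frac{4923}{2501}$ ($t = 2 - - \frac{79}{-2501} = 2 - \left(-79\right) \left(- \frac{1}{2501}\right) = 2 - \frac{79}{2501} = \frac{4923}{2501} \approx 1.9684$)
$c{\left(Z,p \right)} = 8 - \frac{2 \left(p + \sqrt{7 + Z}\right)}{p}$ ($c{\left(Z,p \right)} = 8 - 4 \frac{\sqrt{Z + 7} + p}{p + p} = 8 - 4 \frac{\sqrt{7 + Z} + p}{2 p} = 8 - 4 \left(p + \sqrt{7 + Z}\right) \frac{1}{2 p} = 8 - 4 \frac{p + \sqrt{7 + Z}}{2 p} = 8 - \frac{2 \left(p + \sqrt{7 + Z}\right)}{p}$)
$\frac{c{\left(-9,43 \right)} + 2274}{t - 1409} = \frac{\left(6 - \frac{2 \sqrt{7 - 9}}{43}\right) + 2274}{\frac{4923}{2501} - 1409} = \frac{\left(6 - \frac{2 \sqrt{-2}}{43}\right) + 2274}{- \frac{3518986}{2501}} = \left(\left(6 - \frac{2 i \sqrt{2}}{43}\right) + 2274\right) \left(- \frac{2501}{3518986}\right) = \left(2280 - \frac{2 i \sqrt{2}}{43}\right) \left(- \frac{2501}{3518986}\right) = - \frac{2851140}{1759493} + \frac{2501 i \sqrt{2}}{75658199}$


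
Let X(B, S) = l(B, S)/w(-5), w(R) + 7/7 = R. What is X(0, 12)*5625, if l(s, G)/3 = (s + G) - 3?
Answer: -50625/2 ≈ -25313.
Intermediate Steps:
l(s, G) = -9 + 3*G + 3*s (l(s, G) = 3*((s + G) - 3) = 3*((G + s) - 3) = 3*(-3 + G + s) = -9 + 3*G + 3*s)
w(R) = -1 + R
X(B, S) = 3/2 - B/2 - S/2 (X(B, S) = (-9 + 3*S + 3*B)/(-1 - 5) = (-9 + 3*B + 3*S)/(-6) = (-9 + 3*B + 3*S)*(-1/6) = 3/2 - B/2 - S/2)
X(0, 12)*5625 = (3/2 - 1/2*0 - 1/2*12)*5625 = (3/2 + 0 - 6)*5625 = -9/2*5625 = -50625/2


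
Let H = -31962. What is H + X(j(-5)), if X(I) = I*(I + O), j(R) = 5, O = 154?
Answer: -31167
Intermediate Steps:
X(I) = I*(154 + I) (X(I) = I*(I + 154) = I*(154 + I))
H + X(j(-5)) = -31962 + 5*(154 + 5) = -31962 + 5*159 = -31962 + 795 = -31167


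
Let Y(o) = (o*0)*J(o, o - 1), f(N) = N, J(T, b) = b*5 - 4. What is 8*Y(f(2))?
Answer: 0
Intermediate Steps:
J(T, b) = -4 + 5*b (J(T, b) = 5*b - 4 = -4 + 5*b)
Y(o) = 0 (Y(o) = (o*0)*(-4 + 5*(o - 1)) = 0*(-4 + 5*(-1 + o)) = 0*(-4 + (-5 + 5*o)) = 0*(-9 + 5*o) = 0)
8*Y(f(2)) = 8*0 = 0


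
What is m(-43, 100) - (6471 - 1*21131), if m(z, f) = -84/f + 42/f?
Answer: 732979/50 ≈ 14660.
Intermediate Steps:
m(z, f) = -42/f
m(-43, 100) - (6471 - 1*21131) = -42/100 - (6471 - 1*21131) = -42*1/100 - (6471 - 21131) = -21/50 - 1*(-14660) = -21/50 + 14660 = 732979/50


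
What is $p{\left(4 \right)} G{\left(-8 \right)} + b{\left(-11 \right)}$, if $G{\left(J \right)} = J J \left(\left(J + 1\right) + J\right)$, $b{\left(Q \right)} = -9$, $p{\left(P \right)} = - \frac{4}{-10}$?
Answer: $-393$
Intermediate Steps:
$p{\left(P \right)} = \frac{2}{5}$ ($p{\left(P \right)} = \left(-4\right) \left(- \frac{1}{10}\right) = \frac{2}{5}$)
$G{\left(J \right)} = J^{2} \left(1 + 2 J\right)$ ($G{\left(J \right)} = J^{2} \left(\left(1 + J\right) + J\right) = J^{2} \left(1 + 2 J\right)$)
$p{\left(4 \right)} G{\left(-8 \right)} + b{\left(-11 \right)} = \frac{2 \left(-8\right)^{2} \left(1 + 2 \left(-8\right)\right)}{5} - 9 = \frac{2 \cdot 64 \left(1 - 16\right)}{5} - 9 = \frac{2 \cdot 64 \left(-15\right)}{5} - 9 = \frac{2}{5} \left(-960\right) - 9 = -384 - 9 = -393$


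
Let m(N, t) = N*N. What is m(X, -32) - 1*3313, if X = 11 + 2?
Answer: -3144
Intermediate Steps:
X = 13
m(N, t) = N²
m(X, -32) - 1*3313 = 13² - 1*3313 = 169 - 3313 = -3144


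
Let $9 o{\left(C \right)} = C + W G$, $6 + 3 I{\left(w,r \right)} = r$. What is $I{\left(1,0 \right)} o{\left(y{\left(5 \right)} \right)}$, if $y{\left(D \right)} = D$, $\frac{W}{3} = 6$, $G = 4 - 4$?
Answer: $- \frac{10}{9} \approx -1.1111$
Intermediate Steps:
$G = 0$ ($G = 4 - 4 = 0$)
$W = 18$ ($W = 3 \cdot 6 = 18$)
$I{\left(w,r \right)} = -2 + \frac{r}{3}$
$o{\left(C \right)} = \frac{C}{9}$ ($o{\left(C \right)} = \frac{C + 18 \cdot 0}{9} = \frac{C + 0}{9} = \frac{C}{9}$)
$I{\left(1,0 \right)} o{\left(y{\left(5 \right)} \right)} = \left(-2 + \frac{1}{3} \cdot 0\right) \frac{1}{9} \cdot 5 = \left(-2 + 0\right) \frac{5}{9} = \left(-2\right) \frac{5}{9} = - \frac{10}{9}$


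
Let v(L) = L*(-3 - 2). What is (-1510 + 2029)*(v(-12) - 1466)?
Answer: -729714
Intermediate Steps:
v(L) = -5*L (v(L) = L*(-5) = -5*L)
(-1510 + 2029)*(v(-12) - 1466) = (-1510 + 2029)*(-5*(-12) - 1466) = 519*(60 - 1466) = 519*(-1406) = -729714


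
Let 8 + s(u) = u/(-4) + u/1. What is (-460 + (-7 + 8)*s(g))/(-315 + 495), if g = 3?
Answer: -207/80 ≈ -2.5875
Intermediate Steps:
s(u) = -8 + 3*u/4 (s(u) = -8 + (u/(-4) + u/1) = -8 + (u*(-1/4) + u*1) = -8 + (-u/4 + u) = -8 + 3*u/4)
(-460 + (-7 + 8)*s(g))/(-315 + 495) = (-460 + (-7 + 8)*(-8 + (3/4)*3))/(-315 + 495) = (-460 + 1*(-8 + 9/4))/180 = (-460 + 1*(-23/4))*(1/180) = (-460 - 23/4)*(1/180) = -1863/4*1/180 = -207/80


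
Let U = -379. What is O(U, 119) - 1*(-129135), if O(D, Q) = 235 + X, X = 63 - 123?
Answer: 129310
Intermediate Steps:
X = -60
O(D, Q) = 175 (O(D, Q) = 235 - 60 = 175)
O(U, 119) - 1*(-129135) = 175 - 1*(-129135) = 175 + 129135 = 129310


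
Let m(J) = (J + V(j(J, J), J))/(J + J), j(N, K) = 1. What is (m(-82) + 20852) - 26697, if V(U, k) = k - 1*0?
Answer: -5844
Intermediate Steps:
V(U, k) = k (V(U, k) = k + 0 = k)
m(J) = 1 (m(J) = (J + J)/(J + J) = (2*J)/((2*J)) = (2*J)*(1/(2*J)) = 1)
(m(-82) + 20852) - 26697 = (1 + 20852) - 26697 = 20853 - 26697 = -5844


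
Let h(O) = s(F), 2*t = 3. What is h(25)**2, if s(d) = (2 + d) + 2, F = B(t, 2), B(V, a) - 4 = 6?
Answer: 196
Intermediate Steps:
t = 3/2 (t = (1/2)*3 = 3/2 ≈ 1.5000)
B(V, a) = 10 (B(V, a) = 4 + 6 = 10)
F = 10
s(d) = 4 + d
h(O) = 14 (h(O) = 4 + 10 = 14)
h(25)**2 = 14**2 = 196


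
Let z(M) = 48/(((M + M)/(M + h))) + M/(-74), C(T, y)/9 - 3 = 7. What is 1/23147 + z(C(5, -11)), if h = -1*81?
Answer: 5069378/4282195 ≈ 1.1838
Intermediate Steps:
C(T, y) = 90 (C(T, y) = 27 + 9*7 = 27 + 63 = 90)
h = -81
z(M) = -M/74 + 24*(-81 + M)/M (z(M) = 48/(((M + M)/(M - 81))) + M/(-74) = 48/(((2*M)/(-81 + M))) + M*(-1/74) = 48/((2*M/(-81 + M))) - M/74 = 48*((-81 + M)/(2*M)) - M/74 = 24*(-81 + M)/M - M/74 = -M/74 + 24*(-81 + M)/M)
1/23147 + z(C(5, -11)) = 1/23147 + (24 - 1944/90 - 1/74*90) = 1/23147 + (24 - 1944*1/90 - 45/37) = 1/23147 + (24 - 108/5 - 45/37) = 1/23147 + 219/185 = 5069378/4282195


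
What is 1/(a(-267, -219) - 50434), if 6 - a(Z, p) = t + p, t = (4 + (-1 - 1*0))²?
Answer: -1/50218 ≈ -1.9913e-5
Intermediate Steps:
t = 9 (t = (4 + (-1 + 0))² = (4 - 1)² = 3² = 9)
a(Z, p) = -3 - p (a(Z, p) = 6 - (9 + p) = 6 + (-9 - p) = -3 - p)
1/(a(-267, -219) - 50434) = 1/((-3 - 1*(-219)) - 50434) = 1/((-3 + 219) - 50434) = 1/(216 - 50434) = 1/(-50218) = -1/50218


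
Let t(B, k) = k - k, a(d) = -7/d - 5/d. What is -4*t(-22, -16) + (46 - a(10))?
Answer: 236/5 ≈ 47.200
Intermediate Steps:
a(d) = -12/d
t(B, k) = 0
-4*t(-22, -16) + (46 - a(10)) = -4*0 + (46 - (-12)/10) = 0 + (46 - (-12)/10) = 0 + (46 - 1*(-6/5)) = 0 + (46 + 6/5) = 0 + 236/5 = 236/5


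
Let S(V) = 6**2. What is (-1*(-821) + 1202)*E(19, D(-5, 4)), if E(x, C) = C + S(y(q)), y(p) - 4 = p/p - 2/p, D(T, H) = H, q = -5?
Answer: 80920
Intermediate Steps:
y(p) = 5 - 2/p (y(p) = 4 + (p/p - 2/p) = 4 + (1 - 2/p) = 5 - 2/p)
S(V) = 36
E(x, C) = 36 + C (E(x, C) = C + 36 = 36 + C)
(-1*(-821) + 1202)*E(19, D(-5, 4)) = (-1*(-821) + 1202)*(36 + 4) = (821 + 1202)*40 = 2023*40 = 80920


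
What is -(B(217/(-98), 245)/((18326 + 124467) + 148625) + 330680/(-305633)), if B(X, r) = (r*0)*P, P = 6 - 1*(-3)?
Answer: 330680/305633 ≈ 1.0820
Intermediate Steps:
P = 9 (P = 6 + 3 = 9)
B(X, r) = 0 (B(X, r) = (r*0)*9 = 0*9 = 0)
-(B(217/(-98), 245)/((18326 + 124467) + 148625) + 330680/(-305633)) = -(0/((18326 + 124467) + 148625) + 330680/(-305633)) = -(0/(142793 + 148625) + 330680*(-1/305633)) = -(0/291418 - 330680/305633) = -(0*(1/291418) - 330680/305633) = -(0 - 330680/305633) = -1*(-330680/305633) = 330680/305633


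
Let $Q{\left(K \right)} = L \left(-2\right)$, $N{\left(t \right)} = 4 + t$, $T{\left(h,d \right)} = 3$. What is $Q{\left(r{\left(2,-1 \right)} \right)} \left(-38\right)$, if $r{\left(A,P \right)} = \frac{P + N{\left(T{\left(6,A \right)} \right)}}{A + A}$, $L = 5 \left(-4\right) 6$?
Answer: $-9120$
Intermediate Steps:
$L = -120$ ($L = \left(-20\right) 6 = -120$)
$r{\left(A,P \right)} = \frac{7 + P}{2 A}$ ($r{\left(A,P \right)} = \frac{P + \left(4 + 3\right)}{A + A} = \frac{P + 7}{2 A} = \left(7 + P\right) \frac{1}{2 A} = \frac{7 + P}{2 A}$)
$Q{\left(K \right)} = 240$ ($Q{\left(K \right)} = \left(-120\right) \left(-2\right) = 240$)
$Q{\left(r{\left(2,-1 \right)} \right)} \left(-38\right) = 240 \left(-38\right) = -9120$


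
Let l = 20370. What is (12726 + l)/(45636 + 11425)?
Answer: 33096/57061 ≈ 0.58001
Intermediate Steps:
(12726 + l)/(45636 + 11425) = (12726 + 20370)/(45636 + 11425) = 33096/57061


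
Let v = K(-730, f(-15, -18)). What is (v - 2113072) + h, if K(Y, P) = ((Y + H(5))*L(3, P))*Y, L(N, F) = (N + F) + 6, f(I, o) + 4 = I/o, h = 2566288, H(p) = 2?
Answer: 10659848/3 ≈ 3.5533e+6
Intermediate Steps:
f(I, o) = -4 + I/o
L(N, F) = 6 + F + N (L(N, F) = (F + N) + 6 = 6 + F + N)
K(Y, P) = Y*(2 + Y)*(9 + P) (K(Y, P) = ((Y + 2)*(6 + P + 3))*Y = ((2 + Y)*(9 + P))*Y = Y*(2 + Y)*(9 + P))
v = 9300200/3 (v = -730*(2 - 730)*(9 + (-4 - 15/(-18))) = -730*(-728)*(9 + (-4 - 15*(-1/18))) = -730*(-728)*(9 + (-4 + 5/6)) = -730*(-728)*(9 - 19/6) = -730*(-728)*35/6 = 9300200/3 ≈ 3.1001e+6)
(v - 2113072) + h = (9300200/3 - 2113072) + 2566288 = 2960984/3 + 2566288 = 10659848/3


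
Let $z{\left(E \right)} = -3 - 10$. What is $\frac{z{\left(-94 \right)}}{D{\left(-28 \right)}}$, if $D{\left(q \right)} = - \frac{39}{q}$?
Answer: $- \frac{28}{3} \approx -9.3333$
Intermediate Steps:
$z{\left(E \right)} = -13$
$\frac{z{\left(-94 \right)}}{D{\left(-28 \right)}} = - \frac{13}{\left(-39\right) \frac{1}{-28}} = - \frac{13}{\left(-39\right) \left(- \frac{1}{28}\right)} = - \frac{13}{\frac{39}{28}} = \left(-13\right) \frac{28}{39} = - \frac{28}{3}$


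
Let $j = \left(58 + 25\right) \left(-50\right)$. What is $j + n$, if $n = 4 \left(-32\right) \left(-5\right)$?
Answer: $-3510$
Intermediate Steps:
$n = 640$ ($n = \left(-128\right) \left(-5\right) = 640$)
$j = -4150$ ($j = 83 \left(-50\right) = -4150$)
$j + n = -4150 + 640 = -3510$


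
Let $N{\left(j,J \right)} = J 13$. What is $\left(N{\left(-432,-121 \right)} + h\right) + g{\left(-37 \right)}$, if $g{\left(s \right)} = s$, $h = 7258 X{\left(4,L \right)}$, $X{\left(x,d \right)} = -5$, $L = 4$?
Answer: $-37900$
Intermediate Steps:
$h = -36290$ ($h = 7258 \left(-5\right) = -36290$)
$N{\left(j,J \right)} = 13 J$
$\left(N{\left(-432,-121 \right)} + h\right) + g{\left(-37 \right)} = \left(13 \left(-121\right) - 36290\right) - 37 = \left(-1573 - 36290\right) - 37 = -37863 - 37 = -37900$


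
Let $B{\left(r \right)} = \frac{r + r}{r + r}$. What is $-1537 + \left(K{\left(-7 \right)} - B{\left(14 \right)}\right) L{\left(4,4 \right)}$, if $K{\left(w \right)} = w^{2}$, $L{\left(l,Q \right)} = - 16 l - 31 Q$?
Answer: $-10561$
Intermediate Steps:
$L{\left(l,Q \right)} = - 31 Q - 16 l$
$B{\left(r \right)} = 1$ ($B{\left(r \right)} = \frac{2 r}{2 r} = 2 r \frac{1}{2 r} = 1$)
$-1537 + \left(K{\left(-7 \right)} - B{\left(14 \right)}\right) L{\left(4,4 \right)} = -1537 + \left(\left(-7\right)^{2} - 1\right) \left(\left(-31\right) 4 - 64\right) = -1537 + \left(49 - 1\right) \left(-124 - 64\right) = -1537 + 48 \left(-188\right) = -1537 - 9024 = -10561$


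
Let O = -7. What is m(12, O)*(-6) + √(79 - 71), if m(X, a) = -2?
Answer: 12 + 2*√2 ≈ 14.828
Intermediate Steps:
m(12, O)*(-6) + √(79 - 71) = -2*(-6) + √(79 - 71) = 12 + √8 = 12 + 2*√2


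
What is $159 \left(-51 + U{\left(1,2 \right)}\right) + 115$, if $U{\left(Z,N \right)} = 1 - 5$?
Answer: $-8630$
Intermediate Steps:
$U{\left(Z,N \right)} = -4$
$159 \left(-51 + U{\left(1,2 \right)}\right) + 115 = 159 \left(-51 - 4\right) + 115 = 159 \left(-55\right) + 115 = -8745 + 115 = -8630$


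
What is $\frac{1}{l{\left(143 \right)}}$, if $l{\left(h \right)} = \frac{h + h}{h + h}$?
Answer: $1$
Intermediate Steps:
$l{\left(h \right)} = 1$ ($l{\left(h \right)} = \frac{2 h}{2 h} = 2 h \frac{1}{2 h} = 1$)
$\frac{1}{l{\left(143 \right)}} = 1^{-1} = 1$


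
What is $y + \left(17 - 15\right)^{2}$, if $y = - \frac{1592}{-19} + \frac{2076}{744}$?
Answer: $\frac{106703}{1178} \approx 90.58$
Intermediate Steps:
$y = \frac{101991}{1178}$ ($y = \left(-1592\right) \left(- \frac{1}{19}\right) + 2076 \cdot \frac{1}{744} = \frac{1592}{19} + \frac{173}{62} = \frac{101991}{1178} \approx 86.58$)
$y + \left(17 - 15\right)^{2} = \frac{101991}{1178} + \left(17 - 15\right)^{2} = \frac{101991}{1178} + 2^{2} = \frac{101991}{1178} + 4 = \frac{106703}{1178}$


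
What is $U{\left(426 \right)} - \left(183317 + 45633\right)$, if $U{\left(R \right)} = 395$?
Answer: $-228555$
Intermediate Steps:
$U{\left(426 \right)} - \left(183317 + 45633\right) = 395 - \left(183317 + 45633\right) = 395 - 228950 = -228555$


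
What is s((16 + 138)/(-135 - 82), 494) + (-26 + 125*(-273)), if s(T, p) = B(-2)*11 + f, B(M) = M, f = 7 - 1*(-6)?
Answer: -34160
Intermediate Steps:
f = 13 (f = 7 + 6 = 13)
s(T, p) = -9 (s(T, p) = -2*11 + 13 = -22 + 13 = -9)
s((16 + 138)/(-135 - 82), 494) + (-26 + 125*(-273)) = -9 + (-26 + 125*(-273)) = -9 + (-26 - 34125) = -9 - 34151 = -34160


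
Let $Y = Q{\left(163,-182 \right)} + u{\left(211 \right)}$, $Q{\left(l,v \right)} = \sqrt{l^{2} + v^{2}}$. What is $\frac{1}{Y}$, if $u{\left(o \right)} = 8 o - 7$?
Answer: $\frac{1681}{2766068} - \frac{\sqrt{59693}}{2766068} \approx 0.00051939$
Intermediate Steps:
$u{\left(o \right)} = -7 + 8 o$
$Y = 1681 + \sqrt{59693}$ ($Y = \sqrt{163^{2} + \left(-182\right)^{2}} + \left(-7 + 8 \cdot 211\right) = \sqrt{26569 + 33124} + \left(-7 + 1688\right) = \sqrt{59693} + 1681 = 1681 + \sqrt{59693} \approx 1925.3$)
$\frac{1}{Y} = \frac{1}{1681 + \sqrt{59693}}$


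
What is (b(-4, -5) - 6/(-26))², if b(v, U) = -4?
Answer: 2401/169 ≈ 14.207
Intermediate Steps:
(b(-4, -5) - 6/(-26))² = (-4 - 6/(-26))² = (-4 - 6*(-1/26))² = (-4 + 3/13)² = (-49/13)² = 2401/169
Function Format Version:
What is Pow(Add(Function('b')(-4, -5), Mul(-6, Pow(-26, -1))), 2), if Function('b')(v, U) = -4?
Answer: Rational(2401, 169) ≈ 14.207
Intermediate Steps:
Pow(Add(Function('b')(-4, -5), Mul(-6, Pow(-26, -1))), 2) = Pow(Add(-4, Mul(-6, Pow(-26, -1))), 2) = Pow(Add(-4, Mul(-6, Rational(-1, 26))), 2) = Pow(Add(-4, Rational(3, 13)), 2) = Pow(Rational(-49, 13), 2) = Rational(2401, 169)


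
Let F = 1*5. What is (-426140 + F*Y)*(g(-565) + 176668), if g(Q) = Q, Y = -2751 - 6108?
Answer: -82845014805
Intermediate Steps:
Y = -8859
F = 5
(-426140 + F*Y)*(g(-565) + 176668) = (-426140 + 5*(-8859))*(-565 + 176668) = (-426140 - 44295)*176103 = -470435*176103 = -82845014805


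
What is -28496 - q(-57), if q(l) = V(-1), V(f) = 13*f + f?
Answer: -28482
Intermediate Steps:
V(f) = 14*f
q(l) = -14 (q(l) = 14*(-1) = -14)
-28496 - q(-57) = -28496 - 1*(-14) = -28496 + 14 = -28482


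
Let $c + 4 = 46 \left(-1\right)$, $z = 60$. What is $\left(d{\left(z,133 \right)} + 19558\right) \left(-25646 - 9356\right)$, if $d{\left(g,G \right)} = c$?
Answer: $-682819016$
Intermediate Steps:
$c = -50$ ($c = -4 + 46 \left(-1\right) = -4 - 46 = -50$)
$d{\left(g,G \right)} = -50$
$\left(d{\left(z,133 \right)} + 19558\right) \left(-25646 - 9356\right) = \left(-50 + 19558\right) \left(-25646 - 9356\right) = 19508 \left(-35002\right) = -682819016$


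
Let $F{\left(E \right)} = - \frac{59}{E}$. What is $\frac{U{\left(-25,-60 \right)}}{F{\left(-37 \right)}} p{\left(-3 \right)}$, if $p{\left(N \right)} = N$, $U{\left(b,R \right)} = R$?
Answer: $\frac{6660}{59} \approx 112.88$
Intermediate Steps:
$\frac{U{\left(-25,-60 \right)}}{F{\left(-37 \right)}} p{\left(-3 \right)} = - \frac{60}{\left(-59\right) \frac{1}{-37}} \left(-3\right) = - \frac{60}{\left(-59\right) \left(- \frac{1}{37}\right)} \left(-3\right) = - \frac{60}{\frac{59}{37}} \left(-3\right) = \left(-60\right) \frac{37}{59} \left(-3\right) = \left(- \frac{2220}{59}\right) \left(-3\right) = \frac{6660}{59}$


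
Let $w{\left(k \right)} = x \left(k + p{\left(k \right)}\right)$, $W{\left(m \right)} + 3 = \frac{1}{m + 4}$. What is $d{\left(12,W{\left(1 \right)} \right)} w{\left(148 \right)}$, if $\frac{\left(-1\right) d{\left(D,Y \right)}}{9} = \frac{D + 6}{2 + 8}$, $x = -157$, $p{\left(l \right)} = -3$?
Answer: $368793$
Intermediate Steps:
$W{\left(m \right)} = -3 + \frac{1}{4 + m}$ ($W{\left(m \right)} = -3 + \frac{1}{m + 4} = -3 + \frac{1}{4 + m}$)
$w{\left(k \right)} = 471 - 157 k$ ($w{\left(k \right)} = - 157 \left(k - 3\right) = - 157 \left(-3 + k\right) = 471 - 157 k$)
$d{\left(D,Y \right)} = - \frac{27}{5} - \frac{9 D}{10}$ ($d{\left(D,Y \right)} = - 9 \frac{D + 6}{2 + 8} = - 9 \frac{6 + D}{10} = - 9 \left(6 + D\right) \frac{1}{10} = - 9 \left(\frac{3}{5} + \frac{D}{10}\right) = - \frac{27}{5} - \frac{9 D}{10}$)
$d{\left(12,W{\left(1 \right)} \right)} w{\left(148 \right)} = \left(- \frac{27}{5} - \frac{54}{5}\right) \left(471 - 23236\right) = \left(- \frac{81}{5}\right) \left(-22765\right) = 368793$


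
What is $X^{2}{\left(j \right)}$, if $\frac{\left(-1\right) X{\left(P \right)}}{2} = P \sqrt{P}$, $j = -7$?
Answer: $-1372$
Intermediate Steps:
$X{\left(P \right)} = - 2 P^{\frac{3}{2}}$ ($X{\left(P \right)} = - 2 P \sqrt{P} = - 2 P^{\frac{3}{2}}$)
$X^{2}{\left(j \right)} = \left(- 2 \left(-7\right)^{\frac{3}{2}}\right)^{2} = \left(- 2 \left(- 7 i \sqrt{7}\right)\right)^{2} = \left(14 i \sqrt{7}\right)^{2} = -1372$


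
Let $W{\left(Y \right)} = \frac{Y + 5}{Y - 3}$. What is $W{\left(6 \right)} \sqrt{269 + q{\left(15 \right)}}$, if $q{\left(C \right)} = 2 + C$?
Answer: $\frac{11 \sqrt{286}}{3} \approx 62.009$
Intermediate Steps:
$W{\left(Y \right)} = \frac{5 + Y}{-3 + Y}$
$W{\left(6 \right)} \sqrt{269 + q{\left(15 \right)}} = \frac{5 + 6}{-3 + 6} \sqrt{269 + \left(2 + 15\right)} = \frac{1}{3} \cdot 11 \sqrt{269 + 17} = \frac{1}{3} \cdot 11 \sqrt{286} = \frac{11 \sqrt{286}}{3}$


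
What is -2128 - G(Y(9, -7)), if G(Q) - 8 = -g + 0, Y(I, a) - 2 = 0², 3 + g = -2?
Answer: -2141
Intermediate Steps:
g = -5 (g = -3 - 2 = -5)
Y(I, a) = 2 (Y(I, a) = 2 + 0² = 2 + 0 = 2)
G(Q) = 13 (G(Q) = 8 + (-1*(-5) + 0) = 8 + (5 + 0) = 8 + 5 = 13)
-2128 - G(Y(9, -7)) = -2128 - 1*13 = -2128 - 13 = -2141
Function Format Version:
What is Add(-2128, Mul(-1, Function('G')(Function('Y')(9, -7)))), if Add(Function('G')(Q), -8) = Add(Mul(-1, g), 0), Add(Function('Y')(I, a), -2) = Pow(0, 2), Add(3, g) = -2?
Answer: -2141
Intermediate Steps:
g = -5 (g = Add(-3, -2) = -5)
Function('Y')(I, a) = 2 (Function('Y')(I, a) = Add(2, Pow(0, 2)) = Add(2, 0) = 2)
Function('G')(Q) = 13 (Function('G')(Q) = Add(8, Add(Mul(-1, -5), 0)) = Add(8, Add(5, 0)) = Add(8, 5) = 13)
Add(-2128, Mul(-1, Function('G')(Function('Y')(9, -7)))) = Add(-2128, Mul(-1, 13)) = Add(-2128, -13) = -2141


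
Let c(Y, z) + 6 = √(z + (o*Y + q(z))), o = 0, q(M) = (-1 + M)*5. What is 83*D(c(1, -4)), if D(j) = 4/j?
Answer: -1992/65 - 332*I*√29/65 ≈ -30.646 - 27.506*I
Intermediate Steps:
q(M) = -5 + 5*M
c(Y, z) = -6 + √(-5 + 6*z) (c(Y, z) = -6 + √(z + (0*Y + (-5 + 5*z))) = -6 + √(z + (0 + (-5 + 5*z))) = -6 + √(z + (-5 + 5*z)) = -6 + √(-5 + 6*z))
83*D(c(1, -4)) = 83*(4/(-6 + √(-5 + 6*(-4)))) = 83*(4/(-6 + √(-5 - 24))) = 83*(4/(-6 + √(-29))) = 83*(4/(-6 + I*√29)) = 332/(-6 + I*√29)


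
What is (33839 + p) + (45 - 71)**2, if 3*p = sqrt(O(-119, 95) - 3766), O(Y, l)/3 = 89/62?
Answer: 34515 + 5*I*sqrt(578398)/186 ≈ 34515.0 + 20.444*I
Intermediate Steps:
O(Y, l) = 267/62 (O(Y, l) = 3*(89/62) = 267/62)
p = 5*I*sqrt(578398)/186 (p = sqrt(267/62 - 3766)/3 = sqrt(-233225/62)/3 = (5*I*sqrt(578398)/62)/3 = 5*I*sqrt(578398)/186 ≈ 20.444*I)
(33839 + p) + (45 - 71)**2 = (33839 + 5*I*sqrt(578398)/186) + (45 - 71)**2 = (33839 + 5*I*sqrt(578398)/186) + (-26)**2 = (33839 + 5*I*sqrt(578398)/186) + 676 = 34515 + 5*I*sqrt(578398)/186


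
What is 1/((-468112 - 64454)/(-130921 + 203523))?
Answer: -36301/266283 ≈ -0.13632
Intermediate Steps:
1/((-468112 - 64454)/(-130921 + 203523)) = 1/(-532566/72602) = 1/(-532566*1/72602) = 1/(-266283/36301) = -36301/266283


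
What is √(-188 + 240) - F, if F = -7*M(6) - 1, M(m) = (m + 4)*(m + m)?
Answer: 841 + 2*√13 ≈ 848.21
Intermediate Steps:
M(m) = 2*m*(4 + m) (M(m) = (4 + m)*(2*m) = 2*m*(4 + m))
F = -841 (F = -14*6*(4 + 6) - 1 = -14*6*10 - 1 = -7*120 - 1 = -840 - 1 = -841)
√(-188 + 240) - F = √(-188 + 240) - 1*(-841) = √52 + 841 = 2*√13 + 841 = 841 + 2*√13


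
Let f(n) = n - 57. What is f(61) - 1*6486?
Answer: -6482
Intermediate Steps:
f(n) = -57 + n
f(61) - 1*6486 = (-57 + 61) - 1*6486 = 4 - 6486 = -6482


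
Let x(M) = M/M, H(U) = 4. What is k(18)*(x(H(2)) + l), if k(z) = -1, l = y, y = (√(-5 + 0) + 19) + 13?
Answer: -33 - I*√5 ≈ -33.0 - 2.2361*I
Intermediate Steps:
x(M) = 1
y = 32 + I*√5 (y = (√(-5) + 19) + 13 = (I*√5 + 19) + 13 = (19 + I*√5) + 13 = 32 + I*√5 ≈ 32.0 + 2.2361*I)
l = 32 + I*√5 ≈ 32.0 + 2.2361*I
k(18)*(x(H(2)) + l) = -(1 + (32 + I*√5)) = -(33 + I*√5) = -33 - I*√5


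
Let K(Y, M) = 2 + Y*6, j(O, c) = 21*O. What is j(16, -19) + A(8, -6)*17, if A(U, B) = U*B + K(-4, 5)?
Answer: -854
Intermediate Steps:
K(Y, M) = 2 + 6*Y
A(U, B) = -22 + B*U (A(U, B) = U*B + (2 + 6*(-4)) = B*U + (2 - 24) = B*U - 22 = -22 + B*U)
j(16, -19) + A(8, -6)*17 = 21*16 + (-22 - 6*8)*17 = 336 + (-22 - 48)*17 = 336 - 70*17 = 336 - 1190 = -854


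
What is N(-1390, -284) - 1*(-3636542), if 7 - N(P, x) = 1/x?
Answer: 1032779917/284 ≈ 3.6365e+6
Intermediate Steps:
N(P, x) = 7 - 1/x
N(-1390, -284) - 1*(-3636542) = (7 - 1/(-284)) - 1*(-3636542) = (7 - 1*(-1/284)) + 3636542 = (7 + 1/284) + 3636542 = 1989/284 + 3636542 = 1032779917/284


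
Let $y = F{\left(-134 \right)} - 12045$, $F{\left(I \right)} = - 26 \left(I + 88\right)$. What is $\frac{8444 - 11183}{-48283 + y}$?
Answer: $\frac{2739}{59132} \approx 0.04632$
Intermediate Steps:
$F{\left(I \right)} = -2288 - 26 I$ ($F{\left(I \right)} = - 26 \left(88 + I\right) = -2288 - 26 I$)
$y = -10849$ ($y = \left(-2288 - -3484\right) - 12045 = \left(-2288 + 3484\right) - 12045 = 1196 - 12045 = -10849$)
$\frac{8444 - 11183}{-48283 + y} = \frac{8444 - 11183}{-48283 - 10849} = - \frac{2739}{-59132} = \left(-2739\right) \left(- \frac{1}{59132}\right) = \frac{2739}{59132}$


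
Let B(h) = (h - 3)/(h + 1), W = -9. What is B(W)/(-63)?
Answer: -1/42 ≈ -0.023810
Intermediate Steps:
B(h) = (-3 + h)/(1 + h)
B(W)/(-63) = ((-3 - 9)/(1 - 9))/(-63) = -(-12)/(63*(-8)) = -(-1)*(-12)/504 = -1/63*3/2 = -1/42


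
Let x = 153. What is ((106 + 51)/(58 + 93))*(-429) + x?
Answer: -44250/151 ≈ -293.05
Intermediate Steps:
((106 + 51)/(58 + 93))*(-429) + x = ((106 + 51)/(58 + 93))*(-429) + 153 = (157/151)*(-429) + 153 = -67353/151 + 153 = -44250/151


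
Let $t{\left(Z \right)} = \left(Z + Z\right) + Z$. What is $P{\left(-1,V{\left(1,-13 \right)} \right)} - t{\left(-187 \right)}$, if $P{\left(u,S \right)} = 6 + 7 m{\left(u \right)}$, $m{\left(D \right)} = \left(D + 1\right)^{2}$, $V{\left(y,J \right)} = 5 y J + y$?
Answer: $567$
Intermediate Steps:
$V{\left(y,J \right)} = y + 5 J y$ ($V{\left(y,J \right)} = 5 J y + y = y + 5 J y$)
$m{\left(D \right)} = \left(1 + D\right)^{2}$
$P{\left(u,S \right)} = 6 + 7 \left(1 + u\right)^{2}$
$t{\left(Z \right)} = 3 Z$ ($t{\left(Z \right)} = 2 Z + Z = 3 Z$)
$P{\left(-1,V{\left(1,-13 \right)} \right)} - t{\left(-187 \right)} = \left(6 + 7 \left(1 - 1\right)^{2}\right) - 3 \left(-187\right) = \left(6 + 7 \cdot 0^{2}\right) - -561 = \left(6 + 7 \cdot 0\right) + 561 = \left(6 + 0\right) + 561 = 6 + 561 = 567$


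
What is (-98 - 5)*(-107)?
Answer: 11021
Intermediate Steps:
(-98 - 5)*(-107) = -103*(-107) = 11021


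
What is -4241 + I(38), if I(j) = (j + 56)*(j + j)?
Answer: 2903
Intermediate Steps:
I(j) = 2*j*(56 + j) (I(j) = (56 + j)*(2*j) = 2*j*(56 + j))
-4241 + I(38) = -4241 + 2*38*(56 + 38) = -4241 + 2*38*94 = -4241 + 7144 = 2903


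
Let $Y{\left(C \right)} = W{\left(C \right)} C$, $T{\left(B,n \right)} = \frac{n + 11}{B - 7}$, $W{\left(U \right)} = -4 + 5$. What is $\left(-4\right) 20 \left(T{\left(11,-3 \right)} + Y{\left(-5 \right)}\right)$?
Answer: $240$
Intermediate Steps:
$W{\left(U \right)} = 1$
$T{\left(B,n \right)} = \frac{11 + n}{-7 + B}$
$Y{\left(C \right)} = C$ ($Y{\left(C \right)} = 1 C = C$)
$\left(-4\right) 20 \left(T{\left(11,-3 \right)} + Y{\left(-5 \right)}\right) = \left(-4\right) 20 \left(\frac{11 - 3}{-7 + 11} - 5\right) = - 80 \left(\frac{1}{4} \cdot 8 - 5\right) = - 80 \left(2 - 5\right) = \left(-80\right) \left(-3\right) = 240$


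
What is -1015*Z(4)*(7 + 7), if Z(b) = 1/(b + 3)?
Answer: -2030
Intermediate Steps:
Z(b) = 1/(3 + b)
-1015*Z(4)*(7 + 7) = -1015*(7 + 7)/(3 + 4) = -1015*14/7 = -145*14 = -1015*2 = -2030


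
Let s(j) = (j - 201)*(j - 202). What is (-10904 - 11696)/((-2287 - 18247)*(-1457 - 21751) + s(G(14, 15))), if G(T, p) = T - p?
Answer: -11300/238297039 ≈ -4.7420e-5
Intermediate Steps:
s(j) = (-202 + j)*(-201 + j) (s(j) = (-201 + j)*(-202 + j) = (-202 + j)*(-201 + j))
(-10904 - 11696)/((-2287 - 18247)*(-1457 - 21751) + s(G(14, 15))) = (-10904 - 11696)/((-2287 - 18247)*(-1457 - 21751) + (40602 + (14 - 1*15)² - 403*(14 - 1*15))) = -22600/(-20534*(-23208) + (40602 + (14 - 15)² - 403*(14 - 15))) = -22600/(476553072 + (40602 + (-1)² - 403*(-1))) = -22600/(476553072 + (40602 + 1 + 403)) = -22600/(476553072 + 41006) = -22600/476594078 = -22600*1/476594078 = -11300/238297039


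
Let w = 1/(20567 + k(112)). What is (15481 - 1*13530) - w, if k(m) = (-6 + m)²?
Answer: 62047652/31803 ≈ 1951.0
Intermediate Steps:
w = 1/31803 (w = 1/(20567 + (-6 + 112)²) = 1/(20567 + 106²) = 1/(20567 + 11236) = 1/31803 ≈ 3.1444e-5)
(15481 - 1*13530) - w = (15481 - 1*13530) - 1*1/31803 = (15481 - 13530) - 1/31803 = 1951 - 1/31803 = 62047652/31803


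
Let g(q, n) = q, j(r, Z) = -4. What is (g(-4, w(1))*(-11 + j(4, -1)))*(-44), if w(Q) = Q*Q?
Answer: -2640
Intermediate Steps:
w(Q) = Q**2
(g(-4, w(1))*(-11 + j(4, -1)))*(-44) = -4*(-11 - 4)*(-44) = -4*(-15)*(-44) = 60*(-44) = -2640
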